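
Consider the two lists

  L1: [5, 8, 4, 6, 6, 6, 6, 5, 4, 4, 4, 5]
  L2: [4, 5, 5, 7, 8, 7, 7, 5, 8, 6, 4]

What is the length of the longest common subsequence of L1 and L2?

4

Match 5 at L1[1]=L2[8], then 8 at L1[2]=L2[9], then 6 at L1[7]=L2[10], then 4 at L1[11]=L2[11] — 4 values in the same relative order in both. Since dp[12][11] = 4, nothing longer is possible.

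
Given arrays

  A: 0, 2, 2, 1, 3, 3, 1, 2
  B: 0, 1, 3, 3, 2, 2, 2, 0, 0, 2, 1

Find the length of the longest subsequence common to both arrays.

5

One common subsequence of length 5: 0 at A[1]=B[1]; then 1 at A[4]=B[2]; then 3 at A[5]=B[3]; then 3 at A[6]=B[4]; then 1 at A[7]=B[11]. dp[8][11] = 5 confirms this is the maximum.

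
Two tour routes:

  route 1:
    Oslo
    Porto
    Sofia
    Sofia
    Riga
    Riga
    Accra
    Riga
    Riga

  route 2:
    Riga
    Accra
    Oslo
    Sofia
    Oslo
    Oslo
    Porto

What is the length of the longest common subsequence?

Match Oslo [1,6], then Porto [2,7] — 2 stops in the same relative order in both. Since dp[9][7] = 2, nothing longer is possible.

2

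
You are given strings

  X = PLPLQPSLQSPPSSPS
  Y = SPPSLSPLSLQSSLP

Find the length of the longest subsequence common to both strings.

Match P at X[1]=Y[3]; then L at X[2]=Y[5]; then P at X[3]=Y[7]; then L at X[4]=Y[8]; then S at X[7]=Y[9]; then L at X[8]=Y[10]; then Q at X[9]=Y[11]; then S at X[10]=Y[12]; then S at X[13]=Y[13]; then P at X[15]=Y[15] — 10 characters in the same relative order in both. dp[16][15] = 10 confirms this is the maximum.

10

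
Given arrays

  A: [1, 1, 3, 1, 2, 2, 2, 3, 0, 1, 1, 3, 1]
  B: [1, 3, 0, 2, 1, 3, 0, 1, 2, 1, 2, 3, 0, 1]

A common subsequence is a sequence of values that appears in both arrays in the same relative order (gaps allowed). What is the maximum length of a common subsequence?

Pick 1 [1,1] → 1 [2,5] → 3 [3,6] → 1 [4,8] → 2 [5,9] → 2 [7,11] → 3 [8,12] → 0 [9,13] → 1 [13,14]; all 9 values appear in both, in order. The LCS DP gives dp[13][14] = 9, so this is optimal.

9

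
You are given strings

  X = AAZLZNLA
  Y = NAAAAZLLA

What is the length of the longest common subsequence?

Let dp[i][j] be the LCS length of the first i characters of X and the first j characters of Y. dp[i][j] = dp[i-1][j-1]+1 when the i-th and j-th characters match, else max(dp[i-1][j], dp[i][j-1]).
    ·  N  A  A  A  A  Z  L  L  A
 ·  0  0  0  0  0  0  0  0  0  0
 A  0  0  1  1  1  1  1  1  1  1
 A  0  0  1  2  2  2  2  2  2  2
 Z  0  0  1  2  2  2  3  3  3  3
 L  0  0  1  2  2  2  3  4  4  4
 Z  0  0  1  2  2  2  3  4  4  4
 N  0  1  1  2  2  2  3  4  4  4
 L  0  1  1  2  2  2  3  4  5  5
 A  0  1  2  2  3  3  3  4  5  6
dp[8][9] = 6. One LCS (by backtracking along matches): AAZLLA.

6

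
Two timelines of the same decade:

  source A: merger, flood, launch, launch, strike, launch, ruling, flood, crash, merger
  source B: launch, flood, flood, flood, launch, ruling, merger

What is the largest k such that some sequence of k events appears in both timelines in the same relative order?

Pick flood [2,4] → launch [6,5] → ruling [7,6] → merger [10,7]; all 4 events appear in both, in order. Since dp[10][7] = 4, nothing longer is possible.

4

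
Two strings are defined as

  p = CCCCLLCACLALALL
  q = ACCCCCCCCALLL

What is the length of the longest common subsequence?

10

Match C at p[1]=q[4]; then C at p[2]=q[5]; then C at p[3]=q[6]; then C at p[4]=q[7]; then C at p[7]=q[8]; then C at p[9]=q[9]; then A at p[11]=q[10]; then L at p[12]=q[11]; then L at p[14]=q[12]; then L at p[15]=q[13] — 10 characters in the same relative order in both. dp[15][13] = 10 confirms this is the maximum.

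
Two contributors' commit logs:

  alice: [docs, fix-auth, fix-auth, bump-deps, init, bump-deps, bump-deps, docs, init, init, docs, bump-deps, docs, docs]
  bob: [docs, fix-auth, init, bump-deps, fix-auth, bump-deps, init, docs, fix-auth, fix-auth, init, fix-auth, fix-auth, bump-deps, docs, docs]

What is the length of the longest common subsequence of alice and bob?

10

Match docs (alice #1, bob #1); then fix-auth (alice #2, bob #2); then fix-auth (alice #3, bob #5); then bump-deps (alice #4, bob #6); then init (alice #5, bob #7); then docs (alice #8, bob #8); then init (alice #9, bob #11); then bump-deps (alice #12, bob #14); then docs (alice #13, bob #15); then docs (alice #14, bob #16) — 10 commits in the same relative order in both. The LCS DP gives dp[14][16] = 10, so this is optimal.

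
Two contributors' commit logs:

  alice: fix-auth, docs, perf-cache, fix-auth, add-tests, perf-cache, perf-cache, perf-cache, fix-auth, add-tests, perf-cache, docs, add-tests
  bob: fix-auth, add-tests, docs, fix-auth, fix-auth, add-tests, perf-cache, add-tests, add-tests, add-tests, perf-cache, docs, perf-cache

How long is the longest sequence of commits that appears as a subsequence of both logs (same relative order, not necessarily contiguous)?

One common subsequence of length 8: fix-auth (alice #1, bob #1), then docs (alice #2, bob #3), then fix-auth (alice #4, bob #5), then add-tests (alice #5, bob #6), then perf-cache (alice #6, bob #7), then add-tests (alice #10, bob #10), then perf-cache (alice #11, bob #11), then docs (alice #12, bob #12). dp[13][13] = 8 confirms this is the maximum.

8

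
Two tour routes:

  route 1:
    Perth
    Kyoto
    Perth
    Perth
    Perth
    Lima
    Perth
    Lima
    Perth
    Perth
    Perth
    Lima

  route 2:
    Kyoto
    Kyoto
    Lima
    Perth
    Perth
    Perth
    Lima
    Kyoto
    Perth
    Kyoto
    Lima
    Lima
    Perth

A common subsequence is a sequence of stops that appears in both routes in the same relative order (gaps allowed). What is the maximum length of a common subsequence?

8

One common subsequence of length 8: Kyoto at route 1[2]=route 2[2], Perth at route 1[3]=route 2[4], Perth at route 1[4]=route 2[5], Perth at route 1[5]=route 2[6], Lima at route 1[6]=route 2[7], Perth at route 1[7]=route 2[9], Lima at route 1[8]=route 2[12], Perth at route 1[11]=route 2[13]. dp[12][13] = 8 confirms this is the maximum.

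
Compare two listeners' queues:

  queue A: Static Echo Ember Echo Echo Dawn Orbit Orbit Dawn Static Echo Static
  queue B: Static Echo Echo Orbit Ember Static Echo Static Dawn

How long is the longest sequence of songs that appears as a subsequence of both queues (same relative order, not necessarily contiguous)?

Taking Static (queue A #1, queue B #1) → Echo (queue A #4, queue B #2) → Echo (queue A #5, queue B #3) → Orbit (queue A #7, queue B #4) → Static (queue A #10, queue B #6) → Echo (queue A #11, queue B #7) → Static (queue A #12, queue B #8) gives a common subsequence of length 7. The LCS DP gives dp[12][9] = 7, so this is optimal.

7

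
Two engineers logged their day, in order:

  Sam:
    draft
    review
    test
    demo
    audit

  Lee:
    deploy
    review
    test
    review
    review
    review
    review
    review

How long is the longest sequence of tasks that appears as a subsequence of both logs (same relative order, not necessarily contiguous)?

One common subsequence of length 2: review at Sam[2]=Lee[2], test at Sam[3]=Lee[3]. Since dp[5][8] = 2, nothing longer is possible.

2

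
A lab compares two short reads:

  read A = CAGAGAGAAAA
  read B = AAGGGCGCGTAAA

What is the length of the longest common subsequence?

Let dp[i][j] be the LCS length of the first i bases of read A and the first j bases of read B. dp[i][j] = dp[i-1][j-1]+1 when the i-th and j-th bases match, else max(dp[i-1][j], dp[i][j-1]).
    ·  A  A  G  G  G  C  G  C  G  T  A  A  A
 ·  0  0  0  0  0  0  0  0  0  0  0  0  0  0
 C  0  0  0  0  0  0  1  1  1  1  1  1  1  1
 A  0  1  1  1  1  1  1  1  1  1  1  2  2  2
 G  0  1  1  2  2  2  2  2  2  2  2  2  2  2
 A  0  1  2  2  2  2  2  2  2  2  2  3  3  3
 G  0  1  2  3  3  3  3  3  3  3  3  3  3  3
 A  0  1  2  3  3  3  3  3  3  3  3  4  4  4
 G  0  1  2  3  4  4  4  4  4  4  4  4  4  4
 A  0  1  2  3  4  4  4  4  4  4  4  5  5  5
 A  0  1  2  3  4  4  4  4  4  4  4  5  6  6
 A  0  1  2  3  4  4  4  4  4  4  4  5  6  7
 A  0  1  2  3  4  4  4  4  4  4  4  5  6  7
dp[11][13] = 7. One LCS (by backtracking along matches): AGGGAAA.

7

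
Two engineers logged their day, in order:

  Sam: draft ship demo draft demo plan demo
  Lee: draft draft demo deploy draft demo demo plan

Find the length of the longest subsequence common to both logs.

5

Match draft at Sam[1]=Lee[2], then demo at Sam[3]=Lee[3], then draft at Sam[4]=Lee[5], then demo at Sam[5]=Lee[7], then plan at Sam[6]=Lee[8] — 5 tasks in the same relative order in both, and the DP table's final entry dp[7][8] is also 5, so no common subsequence is longer.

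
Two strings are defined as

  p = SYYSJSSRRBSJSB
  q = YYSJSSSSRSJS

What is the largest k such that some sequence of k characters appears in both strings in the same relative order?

Match Y (p #2, q #1) → Y (p #3, q #2) → S (p #4, q #3) → J (p #5, q #4) → S (p #6, q #7) → S (p #7, q #8) → R (p #9, q #9) → S (p #11, q #10) → J (p #12, q #11) → S (p #13, q #12) — 10 characters in the same relative order in both. Since dp[14][12] = 10, nothing longer is possible.

10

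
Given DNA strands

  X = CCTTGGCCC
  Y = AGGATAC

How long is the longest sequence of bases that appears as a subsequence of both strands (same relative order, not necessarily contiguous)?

3

Match G (X #5, Y #2), then G (X #6, Y #3), then C (X #9, Y #7) — 3 bases in the same relative order in both. The LCS DP gives dp[9][7] = 3, so this is optimal.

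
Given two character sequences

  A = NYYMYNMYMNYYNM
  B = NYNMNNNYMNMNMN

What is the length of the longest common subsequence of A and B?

9

Pick N [1,1]; then Y [2,2]; then M [4,4]; then N [6,7]; then Y [8,8]; then M [9,9]; then N [10,10]; then N [13,12]; then M [14,13]; all 9 characters appear in both, in order. Since dp[14][14] = 9, nothing longer is possible.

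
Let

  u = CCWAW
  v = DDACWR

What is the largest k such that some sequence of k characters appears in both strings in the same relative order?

Pick C (u #2, v #4), then W (u #3, v #5); all 2 characters appear in both, in order. Since dp[5][6] = 2, nothing longer is possible.

2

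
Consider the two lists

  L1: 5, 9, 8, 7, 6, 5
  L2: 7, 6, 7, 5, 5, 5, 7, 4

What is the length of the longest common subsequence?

Pick 7 [4,1] → 6 [5,2] → 5 [6,6]; all 3 values appear in both, in order. dp[6][8] = 3 confirms this is the maximum.

3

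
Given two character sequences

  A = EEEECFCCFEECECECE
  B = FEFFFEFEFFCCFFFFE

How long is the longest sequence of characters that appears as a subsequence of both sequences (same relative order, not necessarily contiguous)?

8

Taking E [1,2] → E [2,6] → E [3,8] → F [6,10] → C [7,11] → C [8,12] → F [9,16] → E [17,17] gives a common subsequence of length 8. dp[17][17] = 8 confirms this is the maximum.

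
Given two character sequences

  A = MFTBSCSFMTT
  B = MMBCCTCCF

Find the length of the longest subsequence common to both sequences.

4

Match M (A #1, B #2), then T (A #3, B #6), then C (A #6, B #8), then F (A #8, B #9) — 4 characters in the same relative order in both. dp[11][9] = 4 confirms this is the maximum.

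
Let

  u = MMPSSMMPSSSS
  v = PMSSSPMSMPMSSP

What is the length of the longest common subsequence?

8

Pick M [1,2], S [4,4], S [5,5], M [6,7], M [7,9], P [8,10], S [9,12], S [10,13]; all 8 characters appear in both, in order. dp[12][14] = 8 confirms this is the maximum.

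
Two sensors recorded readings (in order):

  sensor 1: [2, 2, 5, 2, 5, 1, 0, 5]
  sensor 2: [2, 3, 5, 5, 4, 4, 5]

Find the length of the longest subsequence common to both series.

Let dp[i][j] be the LCS length of the first i values of sensor 1 and the first j values of sensor 2. dp[i][j] = dp[i-1][j-1]+1 when the i-th and j-th values match, else max(dp[i-1][j], dp[i][j-1]).
    ·  2  3  5  5  4  4  5
 ·  0  0  0  0  0  0  0  0
 2  0  1  1  1  1  1  1  1
 2  0  1  1  1  1  1  1  1
 5  0  1  1  2  2  2  2  2
 2  0  1  1  2  2  2  2  2
 5  0  1  1  2  3  3  3  3
 1  0  1  1  2  3  3  3  3
 0  0  1  1  2  3  3  3  3
 5  0  1  1  2  3  3  3  4
dp[8][7] = 4. One LCS (by backtracking along matches): 2, 5, 5, 5.

4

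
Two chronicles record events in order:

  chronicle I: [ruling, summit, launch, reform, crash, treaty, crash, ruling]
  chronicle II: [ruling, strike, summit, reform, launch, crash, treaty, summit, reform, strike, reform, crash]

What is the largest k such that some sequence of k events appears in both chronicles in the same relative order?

Match ruling (chronicle I #1, chronicle II #1) → summit (chronicle I #2, chronicle II #3) → launch (chronicle I #3, chronicle II #5) → crash (chronicle I #5, chronicle II #6) → treaty (chronicle I #6, chronicle II #7) → crash (chronicle I #7, chronicle II #12) — 6 events in the same relative order in both. Since dp[8][12] = 6, nothing longer is possible.

6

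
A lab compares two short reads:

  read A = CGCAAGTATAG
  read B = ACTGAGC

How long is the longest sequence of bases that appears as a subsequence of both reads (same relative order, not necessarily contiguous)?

Taking C at read A[1]=read B[2], G at read A[2]=read B[4], A at read A[5]=read B[5], G at read A[6]=read B[6] gives a common subsequence of length 4. Since dp[11][7] = 4, nothing longer is possible.

4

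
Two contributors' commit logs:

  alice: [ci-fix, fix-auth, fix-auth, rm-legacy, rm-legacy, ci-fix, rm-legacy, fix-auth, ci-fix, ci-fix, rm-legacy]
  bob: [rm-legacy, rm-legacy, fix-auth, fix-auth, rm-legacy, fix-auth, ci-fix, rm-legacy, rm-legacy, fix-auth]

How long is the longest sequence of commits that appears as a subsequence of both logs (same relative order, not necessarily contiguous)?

Taking fix-auth [2,3], fix-auth [3,4], rm-legacy [4,5], rm-legacy [5,8], rm-legacy [7,9], fix-auth [8,10] gives a common subsequence of length 6. Since dp[11][10] = 6, nothing longer is possible.

6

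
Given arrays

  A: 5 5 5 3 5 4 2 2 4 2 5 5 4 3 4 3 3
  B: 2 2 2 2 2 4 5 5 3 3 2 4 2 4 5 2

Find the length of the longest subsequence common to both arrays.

One common subsequence of length 7: 5 (A #1, B #7), then 5 (A #2, B #8), then 3 (A #4, B #10), then 4 (A #6, B #12), then 2 (A #8, B #13), then 4 (A #9, B #14), then 2 (A #10, B #16). dp[17][16] = 7 confirms this is the maximum.

7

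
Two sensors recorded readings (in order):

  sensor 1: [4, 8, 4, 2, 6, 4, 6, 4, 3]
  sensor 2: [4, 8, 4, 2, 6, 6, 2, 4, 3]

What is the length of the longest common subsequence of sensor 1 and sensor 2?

Pick 4 at sensor 1[1]=sensor 2[1] → 8 at sensor 1[2]=sensor 2[2] → 4 at sensor 1[3]=sensor 2[3] → 2 at sensor 1[4]=sensor 2[4] → 6 at sensor 1[5]=sensor 2[5] → 6 at sensor 1[7]=sensor 2[6] → 4 at sensor 1[8]=sensor 2[8] → 3 at sensor 1[9]=sensor 2[9]; all 8 values appear in both, in order. The LCS DP gives dp[9][9] = 8, so this is optimal.

8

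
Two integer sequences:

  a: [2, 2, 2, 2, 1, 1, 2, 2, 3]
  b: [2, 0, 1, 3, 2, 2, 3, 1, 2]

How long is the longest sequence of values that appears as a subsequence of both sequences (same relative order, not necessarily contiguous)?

5

Pick 2 (a #1, b #1), 2 (a #2, b #5), 2 (a #3, b #6), 1 (a #6, b #8), 2 (a #8, b #9); all 5 values appear in both, in order. The LCS DP gives dp[9][9] = 5, so this is optimal.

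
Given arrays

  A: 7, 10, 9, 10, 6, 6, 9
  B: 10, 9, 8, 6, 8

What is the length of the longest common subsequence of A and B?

3

Pick 10 [2,1], 9 [3,2], 6 [5,4]; all 3 values appear in both, in order, and the DP table's final entry dp[7][5] is also 3, so no common subsequence is longer.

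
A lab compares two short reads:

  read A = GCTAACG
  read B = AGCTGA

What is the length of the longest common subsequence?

4

Let dp[i][j] be the LCS length of the first i bases of read A and the first j bases of read B. dp[i][j] = dp[i-1][j-1]+1 when the i-th and j-th bases match, else max(dp[i-1][j], dp[i][j-1]).
    ·  A  G  C  T  G  A
 ·  0  0  0  0  0  0  0
 G  0  0  1  1  1  1  1
 C  0  0  1  2  2  2  2
 T  0  0  1  2  3  3  3
 A  0  1  1  2  3  3  4
 A  0  1  1  2  3  3  4
 C  0  1  1  2  3  3  4
 G  0  1  2  2  3  4  4
dp[7][6] = 4. One LCS (by backtracking along matches): GCTA.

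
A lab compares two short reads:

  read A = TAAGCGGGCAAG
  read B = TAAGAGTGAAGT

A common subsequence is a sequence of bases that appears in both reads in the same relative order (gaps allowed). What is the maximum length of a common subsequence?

Pick T (read A #1, read B #1); then A (read A #2, read B #2); then A (read A #3, read B #3); then G (read A #4, read B #4); then G (read A #6, read B #6); then G (read A #8, read B #8); then A (read A #10, read B #9); then A (read A #11, read B #10); then G (read A #12, read B #11); all 9 bases appear in both, in order. dp[12][12] = 9 confirms this is the maximum.

9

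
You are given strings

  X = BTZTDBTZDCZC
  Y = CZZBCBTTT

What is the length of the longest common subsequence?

Let dp[i][j] be the LCS length of the first i characters of X and the first j characters of Y. dp[i][j] = dp[i-1][j-1]+1 when the i-th and j-th characters match, else max(dp[i-1][j], dp[i][j-1]).
    ·  C  Z  Z  B  C  B  T  T  T
 ·  0  0  0  0  0  0  0  0  0  0
 B  0  0  0  0  1  1  1  1  1  1
 T  0  0  0  0  1  1  1  2  2  2
 Z  0  0  1  1  1  1  1  2  2  2
 T  0  0  1  1  1  1  1  2  3  3
 D  0  0  1  1  1  1  1  2  3  3
 B  0  0  1  1  2  2  2  2  3  3
 T  0  0  1  1  2  2  2  3  3  4
 Z  0  0  1  2  2  2  2  3  3  4
 D  0  0  1  2  2  2  2  3  3  4
 C  0  1  1  2  2  3  3  3  3  4
 Z  0  1  2  2  2  3  3  3  3  4
 C  0  1  2  2  2  3  3  3  3  4
dp[12][9] = 4. One LCS (by backtracking along matches): BTTT.

4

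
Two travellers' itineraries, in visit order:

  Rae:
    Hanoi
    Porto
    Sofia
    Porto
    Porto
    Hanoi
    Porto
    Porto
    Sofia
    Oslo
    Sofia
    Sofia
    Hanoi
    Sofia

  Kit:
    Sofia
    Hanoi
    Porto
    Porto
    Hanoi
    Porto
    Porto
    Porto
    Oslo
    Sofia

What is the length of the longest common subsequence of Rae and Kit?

Taking Hanoi (Rae #1, Kit #2); then Porto (Rae #2, Kit #3); then Porto (Rae #4, Kit #4); then Porto (Rae #5, Kit #6); then Porto (Rae #7, Kit #7); then Porto (Rae #8, Kit #8); then Oslo (Rae #10, Kit #9); then Sofia (Rae #14, Kit #10) gives a common subsequence of length 8. Since dp[14][10] = 8, nothing longer is possible.

8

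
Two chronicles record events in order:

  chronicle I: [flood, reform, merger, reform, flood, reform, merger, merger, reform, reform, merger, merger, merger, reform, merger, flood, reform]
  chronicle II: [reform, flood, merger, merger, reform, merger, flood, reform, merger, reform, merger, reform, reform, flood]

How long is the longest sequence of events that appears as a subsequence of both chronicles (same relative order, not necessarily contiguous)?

10

One common subsequence of length 10: flood (chronicle I #1, chronicle II #2) → reform (chronicle I #2, chronicle II #5) → merger (chronicle I #3, chronicle II #6) → flood (chronicle I #5, chronicle II #7) → reform (chronicle I #6, chronicle II #8) → merger (chronicle I #7, chronicle II #9) → merger (chronicle I #8, chronicle II #11) → reform (chronicle I #10, chronicle II #12) → reform (chronicle I #14, chronicle II #13) → flood (chronicle I #16, chronicle II #14). dp[17][14] = 10 confirms this is the maximum.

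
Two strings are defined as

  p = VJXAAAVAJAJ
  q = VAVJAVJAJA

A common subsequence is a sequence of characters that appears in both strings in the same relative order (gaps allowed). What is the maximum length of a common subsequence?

Let dp[i][j] be the LCS length of the first i characters of p and the first j characters of q. dp[i][j] = dp[i-1][j-1]+1 when the i-th and j-th characters match, else max(dp[i-1][j], dp[i][j-1]).
    ·  V  A  V  J  A  V  J  A  J  A
 ·  0  0  0  0  0  0  0  0  0  0  0
 V  0  1  1  1  1  1  1  1  1  1  1
 J  0  1  1  1  2  2  2  2  2  2  2
 X  0  1  1  1  2  2  2  2  2  2  2
 A  0  1  2  2  2  3  3  3  3  3  3
 A  0  1  2  2  2  3  3  3  4  4  4
 A  0  1  2  2  2  3  3  3  4  4  5
 V  0  1  2  3  3  3  4  4  4  4  5
 A  0  1  2  3  3  4  4  4  5  5  5
 J  0  1  2  3  4  4  4  5  5  6  6
 A  0  1  2  3  4  5  5  5  6  6  7
 J  0  1  2  3  4  5  5  6  6  7  7
dp[11][10] = 7. One LCS (by backtracking along matches): VJAVAJA.

7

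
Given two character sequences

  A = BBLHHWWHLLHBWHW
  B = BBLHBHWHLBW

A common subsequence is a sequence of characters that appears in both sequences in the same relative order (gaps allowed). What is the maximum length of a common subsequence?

10

Match B [1,1], B [2,2], L [3,3], H [4,4], H [5,6], W [7,7], H [8,8], L [10,9], B [12,10], W [15,11] — 10 characters in the same relative order in both. dp[15][11] = 10 confirms this is the maximum.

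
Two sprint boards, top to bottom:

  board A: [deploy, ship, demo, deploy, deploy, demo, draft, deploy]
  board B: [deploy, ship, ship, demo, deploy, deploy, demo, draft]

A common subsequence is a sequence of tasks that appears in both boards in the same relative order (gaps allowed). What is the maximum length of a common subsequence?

One common subsequence of length 7: deploy (board A #1, board B #1); then ship (board A #2, board B #3); then demo (board A #3, board B #4); then deploy (board A #4, board B #5); then deploy (board A #5, board B #6); then demo (board A #6, board B #7); then draft (board A #7, board B #8). The LCS DP gives dp[8][8] = 7, so this is optimal.

7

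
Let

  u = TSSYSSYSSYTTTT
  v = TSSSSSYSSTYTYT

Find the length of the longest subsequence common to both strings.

One common subsequence of length 11: T [1,1], S [2,3], S [3,4], S [5,5], S [6,6], Y [7,7], S [8,8], S [9,9], Y [10,11], T [11,12], T [14,14]. Since dp[14][14] = 11, nothing longer is possible.

11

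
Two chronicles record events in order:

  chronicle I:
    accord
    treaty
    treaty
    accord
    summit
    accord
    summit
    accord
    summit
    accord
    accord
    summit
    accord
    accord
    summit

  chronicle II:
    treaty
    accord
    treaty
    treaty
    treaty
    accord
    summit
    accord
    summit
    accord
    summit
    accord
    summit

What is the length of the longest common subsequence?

Pick accord at chronicle I[1]=chronicle II[2], treaty at chronicle I[2]=chronicle II[4], treaty at chronicle I[3]=chronicle II[5], accord at chronicle I[6]=chronicle II[6], summit at chronicle I[7]=chronicle II[7], accord at chronicle I[8]=chronicle II[8], summit at chronicle I[9]=chronicle II[9], accord at chronicle I[11]=chronicle II[10], summit at chronicle I[12]=chronicle II[11], accord at chronicle I[14]=chronicle II[12], summit at chronicle I[15]=chronicle II[13]; all 11 events appear in both, in order. dp[15][13] = 11 confirms this is the maximum.

11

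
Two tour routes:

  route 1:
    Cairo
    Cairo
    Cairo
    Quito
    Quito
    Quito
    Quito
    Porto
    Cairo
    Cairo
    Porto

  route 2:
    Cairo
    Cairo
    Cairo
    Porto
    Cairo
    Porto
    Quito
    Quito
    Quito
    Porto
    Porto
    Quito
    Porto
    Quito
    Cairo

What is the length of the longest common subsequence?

9

Match Cairo (route 1 #1, route 2 #2), then Cairo (route 1 #2, route 2 #3), then Cairo (route 1 #3, route 2 #5), then Quito (route 1 #4, route 2 #7), then Quito (route 1 #5, route 2 #8), then Quito (route 1 #6, route 2 #9), then Quito (route 1 #7, route 2 #12), then Porto (route 1 #8, route 2 #13), then Cairo (route 1 #10, route 2 #15) — 9 stops in the same relative order in both, and the DP table's final entry dp[11][15] is also 9, so no common subsequence is longer.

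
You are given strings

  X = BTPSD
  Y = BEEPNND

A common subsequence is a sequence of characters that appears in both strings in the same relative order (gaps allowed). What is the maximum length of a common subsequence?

3

Match B [1,1] → P [3,4] → D [5,7] — 3 characters in the same relative order in both. Since dp[5][7] = 3, nothing longer is possible.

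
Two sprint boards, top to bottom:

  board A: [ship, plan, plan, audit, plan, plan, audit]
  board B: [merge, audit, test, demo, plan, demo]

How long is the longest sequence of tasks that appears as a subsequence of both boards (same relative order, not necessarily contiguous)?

Match audit [4,2], then plan [5,5] — 2 tasks in the same relative order in both. Since dp[7][6] = 2, nothing longer is possible.

2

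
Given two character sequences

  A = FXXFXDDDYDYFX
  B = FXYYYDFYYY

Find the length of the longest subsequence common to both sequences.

Pick F at A[1]=B[1] → X at A[2]=B[2] → F at A[4]=B[7] → Y at A[9]=B[9] → Y at A[11]=B[10]; all 5 characters appear in both, in order. The LCS DP gives dp[13][10] = 5, so this is optimal.

5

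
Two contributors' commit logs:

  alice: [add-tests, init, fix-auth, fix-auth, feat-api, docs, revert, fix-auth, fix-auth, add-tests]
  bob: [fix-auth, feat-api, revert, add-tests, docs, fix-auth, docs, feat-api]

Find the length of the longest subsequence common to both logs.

Pick fix-auth (alice #4, bob #1), feat-api (alice #5, bob #2), docs (alice #6, bob #5), fix-auth (alice #8, bob #6); all 4 commits appear in both, in order. Since dp[10][8] = 4, nothing longer is possible.

4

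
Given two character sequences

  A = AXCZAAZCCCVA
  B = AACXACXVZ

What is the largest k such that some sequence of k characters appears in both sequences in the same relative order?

5

Let dp[i][j] be the LCS length of the first i characters of A and the first j characters of B. dp[i][j] = dp[i-1][j-1]+1 when the i-th and j-th characters match, else max(dp[i-1][j], dp[i][j-1]).
    ·  A  A  C  X  A  C  X  V  Z
 ·  0  0  0  0  0  0  0  0  0  0
 A  0  1  1  1  1  1  1  1  1  1
 X  0  1  1  1  2  2  2  2  2  2
 C  0  1  1  2  2  2  3  3  3  3
 Z  0  1  1  2  2  2  3  3  3  4
 A  0  1  2  2  2  3  3  3  3  4
 A  0  1  2  2  2  3  3  3  3  4
 Z  0  1  2  2  2  3  3  3  3  4
 C  0  1  2  3  3  3  4  4  4  4
 C  0  1  2  3  3  3  4  4  4  4
 C  0  1  2  3  3  3  4  4  4  4
 V  0  1  2  3  3  3  4  4  5  5
 A  0  1  2  3  3  4  4  4  5  5
dp[12][9] = 5. One LCS (by backtracking along matches): AXACV.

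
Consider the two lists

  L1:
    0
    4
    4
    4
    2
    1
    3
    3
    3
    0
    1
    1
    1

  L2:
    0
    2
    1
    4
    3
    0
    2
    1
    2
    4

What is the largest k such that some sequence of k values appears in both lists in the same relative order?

6

Let dp[i][j] be the LCS length of the first i values of L1 and the first j values of L2. dp[i][j] = dp[i-1][j-1]+1 when the i-th and j-th values match, else max(dp[i-1][j], dp[i][j-1]).
    ·  0  2  1  4  3  0  2  1  2  4
 ·  0  0  0  0  0  0  0  0  0  0  0
 0  0  1  1  1  1  1  1  1  1  1  1
 4  0  1  1  1  2  2  2  2  2  2  2
 4  0  1  1  1  2  2  2  2  2  2  3
 4  0  1  1  1  2  2  2  2  2  2  3
 2  0  1  2  2  2  2  2  3  3  3  3
 1  0  1  2  3  3  3  3  3  4  4  4
 3  0  1  2  3  3  4  4  4  4  4  4
 3  0  1  2  3  3  4  4  4  4  4  4
 3  0  1  2  3  3  4  4  4  4  4  4
 0  0  1  2  3  3  4  5  5  5  5  5
 1  0  1  2  3  3  4  5  5  6  6  6
 1  0  1  2  3  3  4  5  5  6  6  6
 1  0  1  2  3  3  4  5  5  6  6  6
dp[13][10] = 6. One LCS (by backtracking along matches): 0, 2, 1, 3, 0, 1.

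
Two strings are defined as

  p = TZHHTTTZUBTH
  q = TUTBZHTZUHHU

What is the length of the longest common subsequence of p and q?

7

Taking T at p[1]=q[3]; then Z at p[2]=q[5]; then H at p[4]=q[6]; then T at p[7]=q[7]; then Z at p[8]=q[8]; then U at p[9]=q[9]; then H at p[12]=q[11] gives a common subsequence of length 7. Since dp[12][12] = 7, nothing longer is possible.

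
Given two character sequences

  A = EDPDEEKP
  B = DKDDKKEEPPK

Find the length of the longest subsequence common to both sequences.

Let dp[i][j] be the LCS length of the first i characters of A and the first j characters of B. dp[i][j] = dp[i-1][j-1]+1 when the i-th and j-th characters match, else max(dp[i-1][j], dp[i][j-1]).
    ·  D  K  D  D  K  K  E  E  P  P  K
 ·  0  0  0  0  0  0  0  0  0  0  0  0
 E  0  0  0  0  0  0  0  1  1  1  1  1
 D  0  1  1  1  1  1  1  1  1  1  1  1
 P  0  1  1  1  1  1  1  1  1  2  2  2
 D  0  1  1  2  2  2  2  2  2  2  2  2
 E  0  1  1  2  2  2  2  3  3  3  3  3
 E  0  1  1  2  2  2  2  3  4  4  4  4
 K  0  1  2  2  2  3  3  3  4  4  4  5
 P  0  1  2  2  2  3  3  3  4  5  5  5
dp[8][11] = 5. One LCS (by backtracking along matches): DDEEK.

5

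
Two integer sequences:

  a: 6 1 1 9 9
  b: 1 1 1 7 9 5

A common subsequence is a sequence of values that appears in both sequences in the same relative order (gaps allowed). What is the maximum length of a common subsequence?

Let dp[i][j] be the LCS length of the first i values of a and the first j values of b. dp[i][j] = dp[i-1][j-1]+1 when the i-th and j-th values match, else max(dp[i-1][j], dp[i][j-1]).
    ·  1  1  1  7  9  5
 ·  0  0  0  0  0  0  0
 6  0  0  0  0  0  0  0
 1  0  1  1  1  1  1  1
 1  0  1  2  2  2  2  2
 9  0  1  2  2  2  3  3
 9  0  1  2  2  2  3  3
dp[5][6] = 3. One LCS (by backtracking along matches): 1, 1, 9.

3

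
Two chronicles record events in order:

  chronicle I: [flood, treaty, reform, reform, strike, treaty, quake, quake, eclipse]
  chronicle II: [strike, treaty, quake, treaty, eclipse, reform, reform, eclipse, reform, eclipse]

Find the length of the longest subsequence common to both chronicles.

Pick treaty at chronicle I[2]=chronicle II[4], reform at chronicle I[3]=chronicle II[7], reform at chronicle I[4]=chronicle II[9], eclipse at chronicle I[9]=chronicle II[10]; all 4 events appear in both, in order. The LCS DP gives dp[9][10] = 4, so this is optimal.

4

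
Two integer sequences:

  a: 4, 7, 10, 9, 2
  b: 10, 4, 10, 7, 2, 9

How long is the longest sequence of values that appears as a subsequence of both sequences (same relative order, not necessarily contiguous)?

Match 4 (a #1, b #2), 7 (a #2, b #4), 9 (a #4, b #6) — 3 values in the same relative order in both. dp[5][6] = 3 confirms this is the maximum.

3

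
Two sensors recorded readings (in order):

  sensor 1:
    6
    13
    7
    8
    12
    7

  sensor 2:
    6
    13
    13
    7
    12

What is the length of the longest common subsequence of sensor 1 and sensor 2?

Taking 6 (sensor 1 #1, sensor 2 #1) → 13 (sensor 1 #2, sensor 2 #3) → 7 (sensor 1 #3, sensor 2 #4) → 12 (sensor 1 #5, sensor 2 #5) gives a common subsequence of length 4. The LCS DP gives dp[6][5] = 4, so this is optimal.

4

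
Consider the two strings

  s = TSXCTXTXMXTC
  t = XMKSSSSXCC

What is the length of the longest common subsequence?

4

Let dp[i][j] be the LCS length of the first i characters of s and the first j characters of t. dp[i][j] = dp[i-1][j-1]+1 when the i-th and j-th characters match, else max(dp[i-1][j], dp[i][j-1]).
    ·  X  M  K  S  S  S  S  X  C  C
 ·  0  0  0  0  0  0  0  0  0  0  0
 T  0  0  0  0  0  0  0  0  0  0  0
 S  0  0  0  0  1  1  1  1  1  1  1
 X  0  1  1  1  1  1  1  1  2  2  2
 C  0  1  1  1  1  1  1  1  2  3  3
 T  0  1  1  1  1  1  1  1  2  3  3
 X  0  1  1  1  1  1  1  1  2  3  3
 T  0  1  1  1  1  1  1  1  2  3  3
 X  0  1  1  1  1  1  1  1  2  3  3
 M  0  1  2  2  2  2  2  2  2  3  3
 X  0  1  2  2  2  2  2  2  3  3  3
 T  0  1  2  2  2  2  2  2  3  3  3
 C  0  1  2  2  2  2  2  2  3  4  4
dp[12][10] = 4. One LCS (by backtracking along matches): SXCC.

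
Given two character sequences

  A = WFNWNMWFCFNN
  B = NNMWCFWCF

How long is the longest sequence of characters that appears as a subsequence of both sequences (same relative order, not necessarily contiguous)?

Let dp[i][j] be the LCS length of the first i characters of A and the first j characters of B. dp[i][j] = dp[i-1][j-1]+1 when the i-th and j-th characters match, else max(dp[i-1][j], dp[i][j-1]).
    ·  N  N  M  W  C  F  W  C  F
 ·  0  0  0  0  0  0  0  0  0  0
 W  0  0  0  0  1  1  1  1  1  1
 F  0  0  0  0  1  1  2  2  2  2
 N  0  1  1  1  1  1  2  2  2  2
 W  0  1  1  1  2  2  2  3  3  3
 N  0  1  2  2  2  2  2  3  3  3
 M  0  1  2  3  3  3  3  3  3  3
 W  0  1  2  3  4  4  4  4  4  4
 F  0  1  2  3  4  4  5  5  5  5
 C  0  1  2  3  4  5  5  5  6  6
 F  0  1  2  3  4  5  6  6  6  7
 N  0  1  2  3  4  5  6  6  6  7
 N  0  1  2  3  4  5  6  6  6  7
dp[12][9] = 7. One LCS (by backtracking along matches): NNMWFCF.

7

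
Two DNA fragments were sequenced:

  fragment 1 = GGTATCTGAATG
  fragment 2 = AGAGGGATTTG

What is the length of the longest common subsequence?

7

Taking G (fragment 1 #1, fragment 2 #5); then G (fragment 1 #2, fragment 2 #6); then A (fragment 1 #4, fragment 2 #7); then T (fragment 1 #5, fragment 2 #8); then T (fragment 1 #7, fragment 2 #9); then T (fragment 1 #11, fragment 2 #10); then G (fragment 1 #12, fragment 2 #11) gives a common subsequence of length 7. Since dp[12][11] = 7, nothing longer is possible.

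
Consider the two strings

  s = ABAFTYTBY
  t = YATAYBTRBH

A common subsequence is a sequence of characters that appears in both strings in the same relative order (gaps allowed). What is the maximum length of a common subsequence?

Taking A (s #1, t #2), A (s #3, t #4), Y (s #6, t #5), T (s #7, t #7), B (s #8, t #9) gives a common subsequence of length 5. Since dp[9][10] = 5, nothing longer is possible.

5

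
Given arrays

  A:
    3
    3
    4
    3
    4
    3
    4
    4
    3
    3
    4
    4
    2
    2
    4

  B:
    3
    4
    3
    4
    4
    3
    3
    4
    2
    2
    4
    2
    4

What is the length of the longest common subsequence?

11

Pick 3 at A[4]=B[1], then 4 at A[5]=B[2], then 3 at A[6]=B[3], then 4 at A[7]=B[4], then 4 at A[8]=B[5], then 3 at A[9]=B[6], then 3 at A[10]=B[7], then 4 at A[11]=B[8], then 4 at A[12]=B[11], then 2 at A[14]=B[12], then 4 at A[15]=B[13]; all 11 values appear in both, in order. Since dp[15][13] = 11, nothing longer is possible.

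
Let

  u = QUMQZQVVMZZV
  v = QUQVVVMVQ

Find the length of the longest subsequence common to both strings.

7

Let dp[i][j] be the LCS length of the first i characters of u and the first j characters of v. dp[i][j] = dp[i-1][j-1]+1 when the i-th and j-th characters match, else max(dp[i-1][j], dp[i][j-1]).
    ·  Q  U  Q  V  V  V  M  V  Q
 ·  0  0  0  0  0  0  0  0  0  0
 Q  0  1  1  1  1  1  1  1  1  1
 U  0  1  2  2  2  2  2  2  2  2
 M  0  1  2  2  2  2  2  3  3  3
 Q  0  1  2  3  3  3  3  3  3  4
 Z  0  1  2  3  3  3  3  3  3  4
 Q  0  1  2  3  3  3  3  3  3  4
 V  0  1  2  3  4  4  4  4  4  4
 V  0  1  2  3  4  5  5  5  5  5
 M  0  1  2  3  4  5  5  6  6  6
 Z  0  1  2  3  4  5  5  6  6  6
 Z  0  1  2  3  4  5  5  6  6  6
 V  0  1  2  3  4  5  6  6  7  7
dp[12][9] = 7. One LCS (by backtracking along matches): QUQVVMV.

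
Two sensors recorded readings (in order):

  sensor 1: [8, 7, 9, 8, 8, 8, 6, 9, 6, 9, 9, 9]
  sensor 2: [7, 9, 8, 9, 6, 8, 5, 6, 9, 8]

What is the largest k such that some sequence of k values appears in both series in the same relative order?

Pick 7 [2,1], 9 [3,2], 8 [4,3], 8 [5,6], 6 [7,8], 9 [8,9]; all 6 values appear in both, in order. dp[12][10] = 6 confirms this is the maximum.

6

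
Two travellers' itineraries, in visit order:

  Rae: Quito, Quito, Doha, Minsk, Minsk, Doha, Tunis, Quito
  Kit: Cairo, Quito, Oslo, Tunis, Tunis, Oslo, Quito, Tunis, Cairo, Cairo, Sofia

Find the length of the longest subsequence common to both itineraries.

3

One common subsequence of length 3: Quito at Rae[1]=Kit[2], Quito at Rae[2]=Kit[7], Tunis at Rae[7]=Kit[8]. The LCS DP gives dp[8][11] = 3, so this is optimal.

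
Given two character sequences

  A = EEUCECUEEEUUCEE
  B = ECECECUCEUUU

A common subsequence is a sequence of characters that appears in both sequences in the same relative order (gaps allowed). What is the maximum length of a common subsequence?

Taking E at A[1]=B[1] → E at A[2]=B[3] → C at A[4]=B[4] → E at A[5]=B[5] → C at A[6]=B[6] → U at A[7]=B[7] → E at A[8]=B[9] → U at A[11]=B[11] → U at A[12]=B[12] gives a common subsequence of length 9. dp[15][12] = 9 confirms this is the maximum.

9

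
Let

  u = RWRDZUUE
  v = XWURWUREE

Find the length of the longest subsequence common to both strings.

4

Let dp[i][j] be the LCS length of the first i characters of u and the first j characters of v. dp[i][j] = dp[i-1][j-1]+1 when the i-th and j-th characters match, else max(dp[i-1][j], dp[i][j-1]).
    ·  X  W  U  R  W  U  R  E  E
 ·  0  0  0  0  0  0  0  0  0  0
 R  0  0  0  0  1  1  1  1  1  1
 W  0  0  1  1  1  2  2  2  2  2
 R  0  0  1  1  2  2  2  3  3  3
 D  0  0  1  1  2  2  2  3  3  3
 Z  0  0  1  1  2  2  2  3  3  3
 U  0  0  1  2  2  2  3  3  3  3
 U  0  0  1  2  2  2  3  3  3  3
 E  0  0  1  2  2  2  3  3  4  4
dp[8][9] = 4. One LCS (by backtracking along matches): RWRE.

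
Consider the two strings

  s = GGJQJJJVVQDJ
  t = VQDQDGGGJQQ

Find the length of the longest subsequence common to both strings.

Let dp[i][j] be the LCS length of the first i characters of s and the first j characters of t. dp[i][j] = dp[i-1][j-1]+1 when the i-th and j-th characters match, else max(dp[i-1][j], dp[i][j-1]).
    ·  V  Q  D  Q  D  G  G  G  J  Q  Q
 ·  0  0  0  0  0  0  0  0  0  0  0  0
 G  0  0  0  0  0  0  1  1  1  1  1  1
 G  0  0  0  0  0  0  1  2  2  2  2  2
 J  0  0  0  0  0  0  1  2  2  3  3  3
 Q  0  0  1  1  1  1  1  2  2  3  4  4
 J  0  0  1  1  1  1  1  2  2  3  4  4
 J  0  0  1  1  1  1  1  2  2  3  4  4
 J  0  0  1  1  1  1  1  2  2  3  4  4
 V  0  1  1  1  1  1  1  2  2  3  4  4
 V  0  1  1  1  1  1  1  2  2  3  4  4
 Q  0  1  2  2  2  2  2  2  2  3  4  5
 D  0  1  2  3  3  3  3  3  3  3  4  5
 J  0  1  2  3  3  3  3  3  3  4  4  5
dp[12][11] = 5. One LCS (by backtracking along matches): GGJQQ.

5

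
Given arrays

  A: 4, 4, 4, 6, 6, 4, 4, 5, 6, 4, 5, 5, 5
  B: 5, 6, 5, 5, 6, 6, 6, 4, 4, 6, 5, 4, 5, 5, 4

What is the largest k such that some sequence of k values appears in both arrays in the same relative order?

8

One common subsequence of length 8: 6 [4,6], 6 [5,7], 4 [6,8], 4 [7,9], 5 [8,11], 4 [10,12], 5 [11,13], 5 [12,14]. Since dp[13][15] = 8, nothing longer is possible.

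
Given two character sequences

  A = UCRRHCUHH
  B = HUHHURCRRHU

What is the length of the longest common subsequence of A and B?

6

Pick U (A #1, B #5), C (A #2, B #7), R (A #3, B #8), R (A #4, B #9), H (A #5, B #10), U (A #7, B #11); all 6 characters appear in both, in order, and the DP table's final entry dp[9][11] is also 6, so no common subsequence is longer.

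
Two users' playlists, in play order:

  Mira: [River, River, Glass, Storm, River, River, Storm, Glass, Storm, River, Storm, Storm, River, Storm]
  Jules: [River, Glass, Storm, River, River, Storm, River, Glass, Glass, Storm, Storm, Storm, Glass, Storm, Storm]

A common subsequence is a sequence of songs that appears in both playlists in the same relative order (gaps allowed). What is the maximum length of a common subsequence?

One common subsequence of length 11: River (Mira #2, Jules #1), Glass (Mira #3, Jules #2), Storm (Mira #4, Jules #3), River (Mira #5, Jules #4), River (Mira #6, Jules #5), Storm (Mira #7, Jules #6), Glass (Mira #8, Jules #9), Storm (Mira #9, Jules #11), Storm (Mira #11, Jules #12), Storm (Mira #12, Jules #14), Storm (Mira #14, Jules #15). Since dp[14][15] = 11, nothing longer is possible.

11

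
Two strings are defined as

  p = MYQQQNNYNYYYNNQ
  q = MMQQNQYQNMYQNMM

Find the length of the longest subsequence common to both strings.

Match M at p[1]=q[2] → Q at p[3]=q[3] → Q at p[4]=q[4] → Q at p[5]=q[6] → Y at p[8]=q[7] → N at p[9]=q[9] → Y at p[10]=q[11] → N at p[13]=q[13] — 8 characters in the same relative order in both. The LCS DP gives dp[15][15] = 8, so this is optimal.

8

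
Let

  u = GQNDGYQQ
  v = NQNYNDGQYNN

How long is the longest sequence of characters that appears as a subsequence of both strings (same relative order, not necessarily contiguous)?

5

Pick Q at u[2]=v[2]; then N at u[3]=v[5]; then D at u[4]=v[6]; then G at u[5]=v[7]; then Y at u[6]=v[9]; all 5 characters appear in both, in order, and the DP table's final entry dp[8][11] is also 5, so no common subsequence is longer.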